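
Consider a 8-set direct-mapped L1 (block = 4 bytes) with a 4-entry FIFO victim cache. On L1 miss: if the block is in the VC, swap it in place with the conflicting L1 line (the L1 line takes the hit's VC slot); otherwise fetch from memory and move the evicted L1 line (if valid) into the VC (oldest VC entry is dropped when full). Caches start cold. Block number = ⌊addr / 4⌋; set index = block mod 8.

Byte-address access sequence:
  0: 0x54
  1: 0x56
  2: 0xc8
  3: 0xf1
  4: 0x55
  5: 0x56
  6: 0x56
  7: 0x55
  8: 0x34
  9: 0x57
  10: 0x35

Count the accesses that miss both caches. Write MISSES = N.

MISSES = 4

#0 0x54→b21/s5 MISS; vc=[]
#1 0x56→b21/s5 L1-HIT; vc=[]
#2 0xc8→b50/s2 MISS; vc=[]
#3 0xf1→b60/s4 MISS; vc=[]
#4 0x55→b21/s5 L1-HIT; vc=[]
#5 0x56→b21/s5 L1-HIT; vc=[]
#6 0x56→b21/s5 L1-HIT; vc=[]
#7 0x55→b21/s5 L1-HIT; vc=[]
#8 0x34→b13/s5 MISS; vc=[21]
#9 0x57→b21/s5 VC-HIT; vc=[13]
#10 0x35→b13/s5 VC-HIT; vc=[21]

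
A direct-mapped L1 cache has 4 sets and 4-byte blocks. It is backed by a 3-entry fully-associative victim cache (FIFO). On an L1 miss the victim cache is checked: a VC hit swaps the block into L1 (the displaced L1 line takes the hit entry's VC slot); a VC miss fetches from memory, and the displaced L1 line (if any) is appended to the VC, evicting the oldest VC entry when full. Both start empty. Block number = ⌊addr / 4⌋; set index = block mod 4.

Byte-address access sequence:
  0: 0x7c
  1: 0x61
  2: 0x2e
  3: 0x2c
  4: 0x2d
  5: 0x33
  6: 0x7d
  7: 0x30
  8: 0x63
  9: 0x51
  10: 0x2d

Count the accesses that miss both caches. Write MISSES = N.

MISSES = 5

  [0] addr=0x7c blk=31 s=3: MISS | VC []
  [1] addr=0x61 blk=24 s=0: MISS | VC []
  [2] addr=0x2e blk=11 s=3: MISS | VC [31]
  [3] addr=0x2c blk=11 s=3: L1-HIT | VC [31]
  [4] addr=0x2d blk=11 s=3: L1-HIT | VC [31]
  [5] addr=0x33 blk=12 s=0: MISS | VC [31, 24]
  [6] addr=0x7d blk=31 s=3: VC-HIT | VC [11, 24]
  [7] addr=0x30 blk=12 s=0: L1-HIT | VC [11, 24]
  [8] addr=0x63 blk=24 s=0: VC-HIT | VC [11, 12]
  [9] addr=0x51 blk=20 s=0: MISS | VC [11, 12, 24]
  [10] addr=0x2d blk=11 s=3: VC-HIT | VC [31, 12, 24]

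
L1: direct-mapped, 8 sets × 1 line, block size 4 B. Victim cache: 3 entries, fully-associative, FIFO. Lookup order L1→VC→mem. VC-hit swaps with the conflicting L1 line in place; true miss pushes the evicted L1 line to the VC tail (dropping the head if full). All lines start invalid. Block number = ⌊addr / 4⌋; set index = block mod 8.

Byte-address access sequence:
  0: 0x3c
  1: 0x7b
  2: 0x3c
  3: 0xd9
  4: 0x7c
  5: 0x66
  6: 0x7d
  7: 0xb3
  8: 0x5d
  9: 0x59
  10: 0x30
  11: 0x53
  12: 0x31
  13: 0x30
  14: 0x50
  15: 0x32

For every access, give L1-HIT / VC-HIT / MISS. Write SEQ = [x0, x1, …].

SEQ = [MISS, MISS, L1-HIT, MISS, MISS, MISS, L1-HIT, MISS, MISS, MISS, MISS, MISS, VC-HIT, L1-HIT, VC-HIT, VC-HIT]

  [0] addr=0x3c blk=15 s=7: MISS | VC []
  [1] addr=0x7b blk=30 s=6: MISS | VC []
  [2] addr=0x3c blk=15 s=7: L1-HIT | VC []
  [3] addr=0xd9 blk=54 s=6: MISS | VC [30]
  [4] addr=0x7c blk=31 s=7: MISS | VC [30, 15]
  [5] addr=0x66 blk=25 s=1: MISS | VC [30, 15]
  [6] addr=0x7d blk=31 s=7: L1-HIT | VC [30, 15]
  [7] addr=0xb3 blk=44 s=4: MISS | VC [30, 15]
  [8] addr=0x5d blk=23 s=7: MISS | VC [30, 15, 31]
  [9] addr=0x59 blk=22 s=6: MISS | VC [15, 31, 54]
  [10] addr=0x30 blk=12 s=4: MISS | VC [31, 54, 44]
  [11] addr=0x53 blk=20 s=4: MISS | VC [54, 44, 12]
  [12] addr=0x31 blk=12 s=4: VC-HIT | VC [54, 44, 20]
  [13] addr=0x30 blk=12 s=4: L1-HIT | VC [54, 44, 20]
  [14] addr=0x50 blk=20 s=4: VC-HIT | VC [54, 44, 12]
  [15] addr=0x32 blk=12 s=4: VC-HIT | VC [54, 44, 20]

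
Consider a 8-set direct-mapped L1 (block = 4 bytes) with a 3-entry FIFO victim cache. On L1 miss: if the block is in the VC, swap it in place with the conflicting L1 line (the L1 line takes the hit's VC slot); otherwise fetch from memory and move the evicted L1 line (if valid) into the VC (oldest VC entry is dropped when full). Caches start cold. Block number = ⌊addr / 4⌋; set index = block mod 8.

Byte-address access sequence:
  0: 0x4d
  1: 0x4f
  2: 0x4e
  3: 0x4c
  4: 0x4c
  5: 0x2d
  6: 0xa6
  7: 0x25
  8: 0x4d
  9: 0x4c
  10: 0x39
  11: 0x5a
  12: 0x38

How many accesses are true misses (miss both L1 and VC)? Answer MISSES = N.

MISSES = 6

  [0] addr=0x4d blk=19 s=3: MISS | VC []
  [1] addr=0x4f blk=19 s=3: L1-HIT | VC []
  [2] addr=0x4e blk=19 s=3: L1-HIT | VC []
  [3] addr=0x4c blk=19 s=3: L1-HIT | VC []
  [4] addr=0x4c blk=19 s=3: L1-HIT | VC []
  [5] addr=0x2d blk=11 s=3: MISS | VC [19]
  [6] addr=0xa6 blk=41 s=1: MISS | VC [19]
  [7] addr=0x25 blk=9 s=1: MISS | VC [19, 41]
  [8] addr=0x4d blk=19 s=3: VC-HIT | VC [11, 41]
  [9] addr=0x4c blk=19 s=3: L1-HIT | VC [11, 41]
  [10] addr=0x39 blk=14 s=6: MISS | VC [11, 41]
  [11] addr=0x5a blk=22 s=6: MISS | VC [11, 41, 14]
  [12] addr=0x38 blk=14 s=6: VC-HIT | VC [11, 41, 22]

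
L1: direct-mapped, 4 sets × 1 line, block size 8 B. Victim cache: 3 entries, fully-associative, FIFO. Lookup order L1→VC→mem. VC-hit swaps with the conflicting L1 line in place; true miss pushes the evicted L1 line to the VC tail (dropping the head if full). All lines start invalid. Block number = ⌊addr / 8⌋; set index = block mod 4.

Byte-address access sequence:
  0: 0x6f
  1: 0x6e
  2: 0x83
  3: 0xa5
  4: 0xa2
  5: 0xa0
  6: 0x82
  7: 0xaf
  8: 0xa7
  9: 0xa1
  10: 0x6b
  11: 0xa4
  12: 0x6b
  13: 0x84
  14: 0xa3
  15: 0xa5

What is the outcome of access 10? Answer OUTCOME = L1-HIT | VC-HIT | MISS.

  [0] addr=0x6f blk=13 s=1: MISS | VC []
  [1] addr=0x6e blk=13 s=1: L1-HIT | VC []
  [2] addr=0x83 blk=16 s=0: MISS | VC []
  [3] addr=0xa5 blk=20 s=0: MISS | VC [16]
  [4] addr=0xa2 blk=20 s=0: L1-HIT | VC [16]
  [5] addr=0xa0 blk=20 s=0: L1-HIT | VC [16]
  [6] addr=0x82 blk=16 s=0: VC-HIT | VC [20]
  [7] addr=0xaf blk=21 s=1: MISS | VC [20, 13]
  [8] addr=0xa7 blk=20 s=0: VC-HIT | VC [16, 13]
  [9] addr=0xa1 blk=20 s=0: L1-HIT | VC [16, 13]
  [10] addr=0x6b blk=13 s=1: VC-HIT | VC [16, 21]
  [11] addr=0xa4 blk=20 s=0: L1-HIT | VC [16, 21]
  [12] addr=0x6b blk=13 s=1: L1-HIT | VC [16, 21]
  [13] addr=0x84 blk=16 s=0: VC-HIT | VC [20, 21]
  [14] addr=0xa3 blk=20 s=0: VC-HIT | VC [16, 21]
  [15] addr=0xa5 blk=20 s=0: L1-HIT | VC [16, 21]

OUTCOME = VC-HIT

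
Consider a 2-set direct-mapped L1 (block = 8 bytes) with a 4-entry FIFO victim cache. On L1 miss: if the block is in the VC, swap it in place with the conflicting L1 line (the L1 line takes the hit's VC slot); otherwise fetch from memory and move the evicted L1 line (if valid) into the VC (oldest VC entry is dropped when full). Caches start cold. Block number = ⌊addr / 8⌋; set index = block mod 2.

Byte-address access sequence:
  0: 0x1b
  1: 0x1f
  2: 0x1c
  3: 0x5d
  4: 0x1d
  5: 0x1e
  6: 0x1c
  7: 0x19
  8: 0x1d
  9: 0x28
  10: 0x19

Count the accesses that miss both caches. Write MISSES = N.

MISSES = 3

0: 0x1b (blk 3, set 1) → MISS  vc=[]
1: 0x1f (blk 3, set 1) → L1-HIT  vc=[]
2: 0x1c (blk 3, set 1) → L1-HIT  vc=[]
3: 0x5d (blk 11, set 1) → MISS  vc=[3]
4: 0x1d (blk 3, set 1) → VC-HIT  vc=[11]
5: 0x1e (blk 3, set 1) → L1-HIT  vc=[11]
6: 0x1c (blk 3, set 1) → L1-HIT  vc=[11]
7: 0x19 (blk 3, set 1) → L1-HIT  vc=[11]
8: 0x1d (blk 3, set 1) → L1-HIT  vc=[11]
9: 0x28 (blk 5, set 1) → MISS  vc=[11, 3]
10: 0x19 (blk 3, set 1) → VC-HIT  vc=[11, 5]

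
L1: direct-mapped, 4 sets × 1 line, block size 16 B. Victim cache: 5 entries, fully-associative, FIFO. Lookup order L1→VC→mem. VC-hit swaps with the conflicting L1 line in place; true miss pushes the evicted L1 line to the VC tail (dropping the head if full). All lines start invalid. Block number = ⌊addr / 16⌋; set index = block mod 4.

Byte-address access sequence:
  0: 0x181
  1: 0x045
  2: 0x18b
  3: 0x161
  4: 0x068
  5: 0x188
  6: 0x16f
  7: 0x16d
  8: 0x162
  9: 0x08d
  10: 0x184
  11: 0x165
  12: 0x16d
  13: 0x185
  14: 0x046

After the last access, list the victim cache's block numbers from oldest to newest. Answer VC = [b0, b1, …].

VC = [24, 6, 8]

#0 0x181→b24/s0 MISS; vc=[]
#1 0x45→b4/s0 MISS; vc=[24]
#2 0x18b→b24/s0 VC-HIT; vc=[4]
#3 0x161→b22/s2 MISS; vc=[4]
#4 0x68→b6/s2 MISS; vc=[4,22]
#5 0x188→b24/s0 L1-HIT; vc=[4,22]
#6 0x16f→b22/s2 VC-HIT; vc=[4,6]
#7 0x16d→b22/s2 L1-HIT; vc=[4,6]
#8 0x162→b22/s2 L1-HIT; vc=[4,6]
#9 0x8d→b8/s0 MISS; vc=[4,6,24]
#10 0x184→b24/s0 VC-HIT; vc=[4,6,8]
#11 0x165→b22/s2 L1-HIT; vc=[4,6,8]
#12 0x16d→b22/s2 L1-HIT; vc=[4,6,8]
#13 0x185→b24/s0 L1-HIT; vc=[4,6,8]
#14 0x46→b4/s0 VC-HIT; vc=[24,6,8]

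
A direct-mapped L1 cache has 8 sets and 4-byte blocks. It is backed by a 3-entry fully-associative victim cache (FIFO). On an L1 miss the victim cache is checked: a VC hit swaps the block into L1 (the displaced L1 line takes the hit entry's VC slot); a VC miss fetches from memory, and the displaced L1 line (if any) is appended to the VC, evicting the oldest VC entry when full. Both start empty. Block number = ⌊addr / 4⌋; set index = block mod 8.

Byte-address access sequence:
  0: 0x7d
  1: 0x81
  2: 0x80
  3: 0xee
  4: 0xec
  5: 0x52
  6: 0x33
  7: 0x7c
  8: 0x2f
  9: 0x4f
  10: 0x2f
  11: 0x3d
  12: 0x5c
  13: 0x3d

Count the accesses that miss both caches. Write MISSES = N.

MISSES = 9

0: 0x7d (blk 31, set 7) → MISS  vc=[]
1: 0x81 (blk 32, set 0) → MISS  vc=[]
2: 0x80 (blk 32, set 0) → L1-HIT  vc=[]
3: 0xee (blk 59, set 3) → MISS  vc=[]
4: 0xec (blk 59, set 3) → L1-HIT  vc=[]
5: 0x52 (blk 20, set 4) → MISS  vc=[]
6: 0x33 (blk 12, set 4) → MISS  vc=[20]
7: 0x7c (blk 31, set 7) → L1-HIT  vc=[20]
8: 0x2f (blk 11, set 3) → MISS  vc=[20, 59]
9: 0x4f (blk 19, set 3) → MISS  vc=[20, 59, 11]
10: 0x2f (blk 11, set 3) → VC-HIT  vc=[20, 59, 19]
11: 0x3d (blk 15, set 7) → MISS  vc=[59, 19, 31]
12: 0x5c (blk 23, set 7) → MISS  vc=[19, 31, 15]
13: 0x3d (blk 15, set 7) → VC-HIT  vc=[19, 31, 23]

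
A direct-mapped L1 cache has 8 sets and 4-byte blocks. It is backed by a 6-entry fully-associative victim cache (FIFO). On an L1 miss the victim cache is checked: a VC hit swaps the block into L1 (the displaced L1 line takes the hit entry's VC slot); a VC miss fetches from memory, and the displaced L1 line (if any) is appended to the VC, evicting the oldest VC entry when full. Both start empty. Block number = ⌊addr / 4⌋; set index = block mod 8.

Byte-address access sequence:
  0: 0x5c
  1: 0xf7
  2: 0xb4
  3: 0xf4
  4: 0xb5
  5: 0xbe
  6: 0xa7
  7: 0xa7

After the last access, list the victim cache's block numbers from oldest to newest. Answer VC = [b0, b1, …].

  [0] addr=0x5c blk=23 s=7: MISS | VC []
  [1] addr=0xf7 blk=61 s=5: MISS | VC []
  [2] addr=0xb4 blk=45 s=5: MISS | VC [61]
  [3] addr=0xf4 blk=61 s=5: VC-HIT | VC [45]
  [4] addr=0xb5 blk=45 s=5: VC-HIT | VC [61]
  [5] addr=0xbe blk=47 s=7: MISS | VC [61, 23]
  [6] addr=0xa7 blk=41 s=1: MISS | VC [61, 23]
  [7] addr=0xa7 blk=41 s=1: L1-HIT | VC [61, 23]

VC = [61, 23]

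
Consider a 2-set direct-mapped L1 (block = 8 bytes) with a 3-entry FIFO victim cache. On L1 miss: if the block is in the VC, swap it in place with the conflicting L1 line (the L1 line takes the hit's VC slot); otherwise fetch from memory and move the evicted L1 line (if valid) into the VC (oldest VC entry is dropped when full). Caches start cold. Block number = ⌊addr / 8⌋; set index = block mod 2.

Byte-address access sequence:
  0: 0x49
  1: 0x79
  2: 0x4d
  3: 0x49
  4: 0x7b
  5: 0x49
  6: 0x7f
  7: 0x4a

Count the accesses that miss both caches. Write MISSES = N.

  [0] addr=0x49 blk=9 s=1: MISS | VC []
  [1] addr=0x79 blk=15 s=1: MISS | VC [9]
  [2] addr=0x4d blk=9 s=1: VC-HIT | VC [15]
  [3] addr=0x49 blk=9 s=1: L1-HIT | VC [15]
  [4] addr=0x7b blk=15 s=1: VC-HIT | VC [9]
  [5] addr=0x49 blk=9 s=1: VC-HIT | VC [15]
  [6] addr=0x7f blk=15 s=1: VC-HIT | VC [9]
  [7] addr=0x4a blk=9 s=1: VC-HIT | VC [15]

MISSES = 2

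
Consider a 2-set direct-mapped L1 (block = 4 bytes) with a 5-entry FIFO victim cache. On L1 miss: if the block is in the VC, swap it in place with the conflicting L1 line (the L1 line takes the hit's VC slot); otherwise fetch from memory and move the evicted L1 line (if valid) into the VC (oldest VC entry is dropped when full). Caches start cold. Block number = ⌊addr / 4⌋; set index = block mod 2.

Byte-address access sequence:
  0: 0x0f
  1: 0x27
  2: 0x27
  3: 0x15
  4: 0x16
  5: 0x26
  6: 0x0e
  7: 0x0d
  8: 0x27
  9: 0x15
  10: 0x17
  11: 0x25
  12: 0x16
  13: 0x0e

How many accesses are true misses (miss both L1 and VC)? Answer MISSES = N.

MISSES = 3

0: 0xf (blk 3, set 1) → MISS  vc=[]
1: 0x27 (blk 9, set 1) → MISS  vc=[3]
2: 0x27 (blk 9, set 1) → L1-HIT  vc=[3]
3: 0x15 (blk 5, set 1) → MISS  vc=[3, 9]
4: 0x16 (blk 5, set 1) → L1-HIT  vc=[3, 9]
5: 0x26 (blk 9, set 1) → VC-HIT  vc=[3, 5]
6: 0xe (blk 3, set 1) → VC-HIT  vc=[9, 5]
7: 0xd (blk 3, set 1) → L1-HIT  vc=[9, 5]
8: 0x27 (blk 9, set 1) → VC-HIT  vc=[3, 5]
9: 0x15 (blk 5, set 1) → VC-HIT  vc=[3, 9]
10: 0x17 (blk 5, set 1) → L1-HIT  vc=[3, 9]
11: 0x25 (blk 9, set 1) → VC-HIT  vc=[3, 5]
12: 0x16 (blk 5, set 1) → VC-HIT  vc=[3, 9]
13: 0xe (blk 3, set 1) → VC-HIT  vc=[5, 9]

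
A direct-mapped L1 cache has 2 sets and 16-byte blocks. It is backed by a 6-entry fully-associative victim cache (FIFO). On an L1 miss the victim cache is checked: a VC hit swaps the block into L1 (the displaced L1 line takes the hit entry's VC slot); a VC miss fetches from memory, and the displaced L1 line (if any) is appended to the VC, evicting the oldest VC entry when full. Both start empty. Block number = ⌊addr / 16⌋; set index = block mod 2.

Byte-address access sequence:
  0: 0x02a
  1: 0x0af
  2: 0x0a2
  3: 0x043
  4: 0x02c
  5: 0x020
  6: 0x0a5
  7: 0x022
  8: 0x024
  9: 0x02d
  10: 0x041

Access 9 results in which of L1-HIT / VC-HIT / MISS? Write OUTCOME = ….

  [0] addr=0x2a blk=2 s=0: MISS | VC []
  [1] addr=0xaf blk=10 s=0: MISS | VC [2]
  [2] addr=0xa2 blk=10 s=0: L1-HIT | VC [2]
  [3] addr=0x43 blk=4 s=0: MISS | VC [2, 10]
  [4] addr=0x2c blk=2 s=0: VC-HIT | VC [4, 10]
  [5] addr=0x20 blk=2 s=0: L1-HIT | VC [4, 10]
  [6] addr=0xa5 blk=10 s=0: VC-HIT | VC [4, 2]
  [7] addr=0x22 blk=2 s=0: VC-HIT | VC [4, 10]
  [8] addr=0x24 blk=2 s=0: L1-HIT | VC [4, 10]
  [9] addr=0x2d blk=2 s=0: L1-HIT | VC [4, 10]
  [10] addr=0x41 blk=4 s=0: VC-HIT | VC [2, 10]

OUTCOME = L1-HIT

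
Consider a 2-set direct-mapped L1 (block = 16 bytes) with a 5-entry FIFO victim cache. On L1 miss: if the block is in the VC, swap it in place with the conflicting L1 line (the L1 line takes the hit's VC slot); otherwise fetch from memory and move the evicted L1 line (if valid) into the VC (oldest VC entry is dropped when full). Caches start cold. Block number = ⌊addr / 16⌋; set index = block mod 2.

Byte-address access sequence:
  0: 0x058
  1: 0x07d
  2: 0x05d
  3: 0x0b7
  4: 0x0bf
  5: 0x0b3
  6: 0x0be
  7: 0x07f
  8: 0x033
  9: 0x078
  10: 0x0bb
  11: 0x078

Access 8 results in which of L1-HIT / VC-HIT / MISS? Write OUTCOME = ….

OUTCOME = MISS

0: 0x58 (blk 5, set 1) → MISS  vc=[]
1: 0x7d (blk 7, set 1) → MISS  vc=[5]
2: 0x5d (blk 5, set 1) → VC-HIT  vc=[7]
3: 0xb7 (blk 11, set 1) → MISS  vc=[7, 5]
4: 0xbf (blk 11, set 1) → L1-HIT  vc=[7, 5]
5: 0xb3 (blk 11, set 1) → L1-HIT  vc=[7, 5]
6: 0xbe (blk 11, set 1) → L1-HIT  vc=[7, 5]
7: 0x7f (blk 7, set 1) → VC-HIT  vc=[11, 5]
8: 0x33 (blk 3, set 1) → MISS  vc=[11, 5, 7]
9: 0x78 (blk 7, set 1) → VC-HIT  vc=[11, 5, 3]
10: 0xbb (blk 11, set 1) → VC-HIT  vc=[7, 5, 3]
11: 0x78 (blk 7, set 1) → VC-HIT  vc=[11, 5, 3]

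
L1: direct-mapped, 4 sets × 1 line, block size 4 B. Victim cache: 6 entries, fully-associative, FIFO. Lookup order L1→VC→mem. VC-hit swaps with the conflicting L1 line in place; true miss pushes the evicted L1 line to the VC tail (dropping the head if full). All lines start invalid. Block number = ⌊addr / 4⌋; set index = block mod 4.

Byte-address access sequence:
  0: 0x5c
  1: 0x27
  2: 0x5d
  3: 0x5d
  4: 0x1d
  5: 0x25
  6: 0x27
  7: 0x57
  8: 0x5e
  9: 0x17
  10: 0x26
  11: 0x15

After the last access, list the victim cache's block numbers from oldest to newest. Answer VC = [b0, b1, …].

VC = [7, 9, 21]

  [0] addr=0x5c blk=23 s=3: MISS | VC []
  [1] addr=0x27 blk=9 s=1: MISS | VC []
  [2] addr=0x5d blk=23 s=3: L1-HIT | VC []
  [3] addr=0x5d blk=23 s=3: L1-HIT | VC []
  [4] addr=0x1d blk=7 s=3: MISS | VC [23]
  [5] addr=0x25 blk=9 s=1: L1-HIT | VC [23]
  [6] addr=0x27 blk=9 s=1: L1-HIT | VC [23]
  [7] addr=0x57 blk=21 s=1: MISS | VC [23, 9]
  [8] addr=0x5e blk=23 s=3: VC-HIT | VC [7, 9]
  [9] addr=0x17 blk=5 s=1: MISS | VC [7, 9, 21]
  [10] addr=0x26 blk=9 s=1: VC-HIT | VC [7, 5, 21]
  [11] addr=0x15 blk=5 s=1: VC-HIT | VC [7, 9, 21]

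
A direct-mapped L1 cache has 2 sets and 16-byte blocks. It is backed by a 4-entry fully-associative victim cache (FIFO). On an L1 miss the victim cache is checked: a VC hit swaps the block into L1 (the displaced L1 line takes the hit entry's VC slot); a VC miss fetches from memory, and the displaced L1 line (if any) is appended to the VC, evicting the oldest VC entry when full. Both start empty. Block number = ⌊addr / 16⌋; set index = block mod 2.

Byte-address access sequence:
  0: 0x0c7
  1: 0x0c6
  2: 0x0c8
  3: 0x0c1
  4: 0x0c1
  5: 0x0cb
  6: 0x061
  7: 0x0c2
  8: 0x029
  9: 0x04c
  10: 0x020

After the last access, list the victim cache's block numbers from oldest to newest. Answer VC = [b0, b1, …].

  [0] addr=0xc7 blk=12 s=0: MISS | VC []
  [1] addr=0xc6 blk=12 s=0: L1-HIT | VC []
  [2] addr=0xc8 blk=12 s=0: L1-HIT | VC []
  [3] addr=0xc1 blk=12 s=0: L1-HIT | VC []
  [4] addr=0xc1 blk=12 s=0: L1-HIT | VC []
  [5] addr=0xcb blk=12 s=0: L1-HIT | VC []
  [6] addr=0x61 blk=6 s=0: MISS | VC [12]
  [7] addr=0xc2 blk=12 s=0: VC-HIT | VC [6]
  [8] addr=0x29 blk=2 s=0: MISS | VC [6, 12]
  [9] addr=0x4c blk=4 s=0: MISS | VC [6, 12, 2]
  [10] addr=0x20 blk=2 s=0: VC-HIT | VC [6, 12, 4]

VC = [6, 12, 4]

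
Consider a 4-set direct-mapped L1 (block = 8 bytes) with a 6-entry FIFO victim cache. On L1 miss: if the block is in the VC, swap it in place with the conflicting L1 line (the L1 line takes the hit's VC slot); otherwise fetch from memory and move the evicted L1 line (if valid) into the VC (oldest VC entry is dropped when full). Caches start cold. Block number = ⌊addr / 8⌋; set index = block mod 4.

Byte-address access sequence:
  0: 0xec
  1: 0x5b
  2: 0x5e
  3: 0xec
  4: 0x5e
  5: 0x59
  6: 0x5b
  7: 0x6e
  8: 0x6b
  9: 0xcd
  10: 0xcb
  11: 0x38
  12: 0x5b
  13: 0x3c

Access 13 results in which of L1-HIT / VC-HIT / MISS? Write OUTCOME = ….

0: 0xec (blk 29, set 1) → MISS  vc=[]
1: 0x5b (blk 11, set 3) → MISS  vc=[]
2: 0x5e (blk 11, set 3) → L1-HIT  vc=[]
3: 0xec (blk 29, set 1) → L1-HIT  vc=[]
4: 0x5e (blk 11, set 3) → L1-HIT  vc=[]
5: 0x59 (blk 11, set 3) → L1-HIT  vc=[]
6: 0x5b (blk 11, set 3) → L1-HIT  vc=[]
7: 0x6e (blk 13, set 1) → MISS  vc=[29]
8: 0x6b (blk 13, set 1) → L1-HIT  vc=[29]
9: 0xcd (blk 25, set 1) → MISS  vc=[29, 13]
10: 0xcb (blk 25, set 1) → L1-HIT  vc=[29, 13]
11: 0x38 (blk 7, set 3) → MISS  vc=[29, 13, 11]
12: 0x5b (blk 11, set 3) → VC-HIT  vc=[29, 13, 7]
13: 0x3c (blk 7, set 3) → VC-HIT  vc=[29, 13, 11]

OUTCOME = VC-HIT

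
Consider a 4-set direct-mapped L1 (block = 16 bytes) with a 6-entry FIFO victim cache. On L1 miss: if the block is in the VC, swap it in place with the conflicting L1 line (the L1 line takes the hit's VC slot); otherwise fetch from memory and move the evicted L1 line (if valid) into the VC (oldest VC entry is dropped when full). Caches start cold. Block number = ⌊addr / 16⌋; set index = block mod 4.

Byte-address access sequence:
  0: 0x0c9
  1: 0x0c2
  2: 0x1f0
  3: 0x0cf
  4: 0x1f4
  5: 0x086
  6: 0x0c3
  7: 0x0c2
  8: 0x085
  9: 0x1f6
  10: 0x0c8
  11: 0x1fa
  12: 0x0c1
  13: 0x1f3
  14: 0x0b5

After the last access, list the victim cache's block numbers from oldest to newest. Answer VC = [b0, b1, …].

  [0] addr=0xc9 blk=12 s=0: MISS | VC []
  [1] addr=0xc2 blk=12 s=0: L1-HIT | VC []
  [2] addr=0x1f0 blk=31 s=3: MISS | VC []
  [3] addr=0xcf blk=12 s=0: L1-HIT | VC []
  [4] addr=0x1f4 blk=31 s=3: L1-HIT | VC []
  [5] addr=0x86 blk=8 s=0: MISS | VC [12]
  [6] addr=0xc3 blk=12 s=0: VC-HIT | VC [8]
  [7] addr=0xc2 blk=12 s=0: L1-HIT | VC [8]
  [8] addr=0x85 blk=8 s=0: VC-HIT | VC [12]
  [9] addr=0x1f6 blk=31 s=3: L1-HIT | VC [12]
  [10] addr=0xc8 blk=12 s=0: VC-HIT | VC [8]
  [11] addr=0x1fa blk=31 s=3: L1-HIT | VC [8]
  [12] addr=0xc1 blk=12 s=0: L1-HIT | VC [8]
  [13] addr=0x1f3 blk=31 s=3: L1-HIT | VC [8]
  [14] addr=0xb5 blk=11 s=3: MISS | VC [8, 31]

VC = [8, 31]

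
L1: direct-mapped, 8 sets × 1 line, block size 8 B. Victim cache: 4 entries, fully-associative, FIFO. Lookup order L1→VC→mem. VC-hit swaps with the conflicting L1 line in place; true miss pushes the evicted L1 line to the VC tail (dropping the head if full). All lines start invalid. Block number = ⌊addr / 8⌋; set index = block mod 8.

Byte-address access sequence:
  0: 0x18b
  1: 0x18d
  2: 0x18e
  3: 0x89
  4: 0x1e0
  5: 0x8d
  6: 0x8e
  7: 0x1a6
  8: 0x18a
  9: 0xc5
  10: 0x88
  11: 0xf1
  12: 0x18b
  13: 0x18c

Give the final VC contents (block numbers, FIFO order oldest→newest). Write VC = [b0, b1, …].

0: 0x18b (blk 49, set 1) → MISS  vc=[]
1: 0x18d (blk 49, set 1) → L1-HIT  vc=[]
2: 0x18e (blk 49, set 1) → L1-HIT  vc=[]
3: 0x89 (blk 17, set 1) → MISS  vc=[49]
4: 0x1e0 (blk 60, set 4) → MISS  vc=[49]
5: 0x8d (blk 17, set 1) → L1-HIT  vc=[49]
6: 0x8e (blk 17, set 1) → L1-HIT  vc=[49]
7: 0x1a6 (blk 52, set 4) → MISS  vc=[49, 60]
8: 0x18a (blk 49, set 1) → VC-HIT  vc=[17, 60]
9: 0xc5 (blk 24, set 0) → MISS  vc=[17, 60]
10: 0x88 (blk 17, set 1) → VC-HIT  vc=[49, 60]
11: 0xf1 (blk 30, set 6) → MISS  vc=[49, 60]
12: 0x18b (blk 49, set 1) → VC-HIT  vc=[17, 60]
13: 0x18c (blk 49, set 1) → L1-HIT  vc=[17, 60]

VC = [17, 60]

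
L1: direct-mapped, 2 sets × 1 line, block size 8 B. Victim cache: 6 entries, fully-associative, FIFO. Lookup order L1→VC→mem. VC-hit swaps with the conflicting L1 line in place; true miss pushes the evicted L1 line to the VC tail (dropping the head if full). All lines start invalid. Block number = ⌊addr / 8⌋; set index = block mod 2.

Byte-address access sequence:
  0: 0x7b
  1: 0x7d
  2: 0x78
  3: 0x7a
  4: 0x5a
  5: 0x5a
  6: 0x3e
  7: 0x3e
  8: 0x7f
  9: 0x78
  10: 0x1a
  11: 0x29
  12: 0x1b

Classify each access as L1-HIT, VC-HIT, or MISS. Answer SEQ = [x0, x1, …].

#0 0x7b→b15/s1 MISS; vc=[]
#1 0x7d→b15/s1 L1-HIT; vc=[]
#2 0x78→b15/s1 L1-HIT; vc=[]
#3 0x7a→b15/s1 L1-HIT; vc=[]
#4 0x5a→b11/s1 MISS; vc=[15]
#5 0x5a→b11/s1 L1-HIT; vc=[15]
#6 0x3e→b7/s1 MISS; vc=[15,11]
#7 0x3e→b7/s1 L1-HIT; vc=[15,11]
#8 0x7f→b15/s1 VC-HIT; vc=[7,11]
#9 0x78→b15/s1 L1-HIT; vc=[7,11]
#10 0x1a→b3/s1 MISS; vc=[7,11,15]
#11 0x29→b5/s1 MISS; vc=[7,11,15,3]
#12 0x1b→b3/s1 VC-HIT; vc=[7,11,15,5]

SEQ = [MISS, L1-HIT, L1-HIT, L1-HIT, MISS, L1-HIT, MISS, L1-HIT, VC-HIT, L1-HIT, MISS, MISS, VC-HIT]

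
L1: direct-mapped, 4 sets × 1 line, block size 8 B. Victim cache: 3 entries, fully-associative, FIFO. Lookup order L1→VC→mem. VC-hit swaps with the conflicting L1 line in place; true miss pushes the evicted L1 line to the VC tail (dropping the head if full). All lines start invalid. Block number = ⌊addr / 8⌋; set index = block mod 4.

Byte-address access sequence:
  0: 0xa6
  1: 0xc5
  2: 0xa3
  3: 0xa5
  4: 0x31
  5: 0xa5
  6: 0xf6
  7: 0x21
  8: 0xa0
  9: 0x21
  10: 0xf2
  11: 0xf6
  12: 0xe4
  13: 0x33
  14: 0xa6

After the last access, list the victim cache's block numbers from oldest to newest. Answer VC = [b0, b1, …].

  [0] addr=0xa6 blk=20 s=0: MISS | VC []
  [1] addr=0xc5 blk=24 s=0: MISS | VC [20]
  [2] addr=0xa3 blk=20 s=0: VC-HIT | VC [24]
  [3] addr=0xa5 blk=20 s=0: L1-HIT | VC [24]
  [4] addr=0x31 blk=6 s=2: MISS | VC [24]
  [5] addr=0xa5 blk=20 s=0: L1-HIT | VC [24]
  [6] addr=0xf6 blk=30 s=2: MISS | VC [24, 6]
  [7] addr=0x21 blk=4 s=0: MISS | VC [24, 6, 20]
  [8] addr=0xa0 blk=20 s=0: VC-HIT | VC [24, 6, 4]
  [9] addr=0x21 blk=4 s=0: VC-HIT | VC [24, 6, 20]
  [10] addr=0xf2 blk=30 s=2: L1-HIT | VC [24, 6, 20]
  [11] addr=0xf6 blk=30 s=2: L1-HIT | VC [24, 6, 20]
  [12] addr=0xe4 blk=28 s=0: MISS | VC [6, 20, 4]
  [13] addr=0x33 blk=6 s=2: VC-HIT | VC [30, 20, 4]
  [14] addr=0xa6 blk=20 s=0: VC-HIT | VC [30, 28, 4]

VC = [30, 28, 4]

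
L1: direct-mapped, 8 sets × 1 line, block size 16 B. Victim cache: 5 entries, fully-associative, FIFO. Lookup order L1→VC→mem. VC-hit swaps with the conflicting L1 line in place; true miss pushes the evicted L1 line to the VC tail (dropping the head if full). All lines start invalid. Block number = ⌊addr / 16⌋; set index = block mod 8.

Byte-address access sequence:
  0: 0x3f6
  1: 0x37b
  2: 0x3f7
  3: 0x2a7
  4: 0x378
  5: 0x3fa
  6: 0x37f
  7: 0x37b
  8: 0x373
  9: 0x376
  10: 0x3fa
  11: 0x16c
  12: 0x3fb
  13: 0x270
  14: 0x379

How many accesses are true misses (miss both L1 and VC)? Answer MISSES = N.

#0 0x3f6→b63/s7 MISS; vc=[]
#1 0x37b→b55/s7 MISS; vc=[63]
#2 0x3f7→b63/s7 VC-HIT; vc=[55]
#3 0x2a7→b42/s2 MISS; vc=[55]
#4 0x378→b55/s7 VC-HIT; vc=[63]
#5 0x3fa→b63/s7 VC-HIT; vc=[55]
#6 0x37f→b55/s7 VC-HIT; vc=[63]
#7 0x37b→b55/s7 L1-HIT; vc=[63]
#8 0x373→b55/s7 L1-HIT; vc=[63]
#9 0x376→b55/s7 L1-HIT; vc=[63]
#10 0x3fa→b63/s7 VC-HIT; vc=[55]
#11 0x16c→b22/s6 MISS; vc=[55]
#12 0x3fb→b63/s7 L1-HIT; vc=[55]
#13 0x270→b39/s7 MISS; vc=[55,63]
#14 0x379→b55/s7 VC-HIT; vc=[39,63]

MISSES = 5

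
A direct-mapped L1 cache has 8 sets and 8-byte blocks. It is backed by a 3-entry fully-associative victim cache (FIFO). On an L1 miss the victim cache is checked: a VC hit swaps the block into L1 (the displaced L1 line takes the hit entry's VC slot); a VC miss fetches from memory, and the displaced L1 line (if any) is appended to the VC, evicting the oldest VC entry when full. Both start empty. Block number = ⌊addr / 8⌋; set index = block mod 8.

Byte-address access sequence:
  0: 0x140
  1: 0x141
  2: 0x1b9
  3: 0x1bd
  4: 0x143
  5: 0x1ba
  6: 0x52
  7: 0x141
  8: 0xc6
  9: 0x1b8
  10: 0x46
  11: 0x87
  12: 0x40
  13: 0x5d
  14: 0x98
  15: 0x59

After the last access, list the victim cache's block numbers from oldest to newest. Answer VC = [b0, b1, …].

VC = [24, 16, 19]

#0 0x140→b40/s0 MISS; vc=[]
#1 0x141→b40/s0 L1-HIT; vc=[]
#2 0x1b9→b55/s7 MISS; vc=[]
#3 0x1bd→b55/s7 L1-HIT; vc=[]
#4 0x143→b40/s0 L1-HIT; vc=[]
#5 0x1ba→b55/s7 L1-HIT; vc=[]
#6 0x52→b10/s2 MISS; vc=[]
#7 0x141→b40/s0 L1-HIT; vc=[]
#8 0xc6→b24/s0 MISS; vc=[40]
#9 0x1b8→b55/s7 L1-HIT; vc=[40]
#10 0x46→b8/s0 MISS; vc=[40,24]
#11 0x87→b16/s0 MISS; vc=[40,24,8]
#12 0x40→b8/s0 VC-HIT; vc=[40,24,16]
#13 0x5d→b11/s3 MISS; vc=[40,24,16]
#14 0x98→b19/s3 MISS; vc=[24,16,11]
#15 0x59→b11/s3 VC-HIT; vc=[24,16,19]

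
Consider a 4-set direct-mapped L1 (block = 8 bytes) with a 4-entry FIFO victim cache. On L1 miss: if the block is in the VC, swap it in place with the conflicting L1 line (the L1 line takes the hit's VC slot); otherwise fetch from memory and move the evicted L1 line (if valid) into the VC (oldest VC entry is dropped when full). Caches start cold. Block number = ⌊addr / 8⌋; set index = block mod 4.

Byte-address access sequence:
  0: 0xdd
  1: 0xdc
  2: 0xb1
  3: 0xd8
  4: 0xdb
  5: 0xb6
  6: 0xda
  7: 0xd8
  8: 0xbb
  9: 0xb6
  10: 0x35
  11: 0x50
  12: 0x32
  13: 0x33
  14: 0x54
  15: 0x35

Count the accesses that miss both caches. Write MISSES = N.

MISSES = 5

  [0] addr=0xdd blk=27 s=3: MISS | VC []
  [1] addr=0xdc blk=27 s=3: L1-HIT | VC []
  [2] addr=0xb1 blk=22 s=2: MISS | VC []
  [3] addr=0xd8 blk=27 s=3: L1-HIT | VC []
  [4] addr=0xdb blk=27 s=3: L1-HIT | VC []
  [5] addr=0xb6 blk=22 s=2: L1-HIT | VC []
  [6] addr=0xda blk=27 s=3: L1-HIT | VC []
  [7] addr=0xd8 blk=27 s=3: L1-HIT | VC []
  [8] addr=0xbb blk=23 s=3: MISS | VC [27]
  [9] addr=0xb6 blk=22 s=2: L1-HIT | VC [27]
  [10] addr=0x35 blk=6 s=2: MISS | VC [27, 22]
  [11] addr=0x50 blk=10 s=2: MISS | VC [27, 22, 6]
  [12] addr=0x32 blk=6 s=2: VC-HIT | VC [27, 22, 10]
  [13] addr=0x33 blk=6 s=2: L1-HIT | VC [27, 22, 10]
  [14] addr=0x54 blk=10 s=2: VC-HIT | VC [27, 22, 6]
  [15] addr=0x35 blk=6 s=2: VC-HIT | VC [27, 22, 10]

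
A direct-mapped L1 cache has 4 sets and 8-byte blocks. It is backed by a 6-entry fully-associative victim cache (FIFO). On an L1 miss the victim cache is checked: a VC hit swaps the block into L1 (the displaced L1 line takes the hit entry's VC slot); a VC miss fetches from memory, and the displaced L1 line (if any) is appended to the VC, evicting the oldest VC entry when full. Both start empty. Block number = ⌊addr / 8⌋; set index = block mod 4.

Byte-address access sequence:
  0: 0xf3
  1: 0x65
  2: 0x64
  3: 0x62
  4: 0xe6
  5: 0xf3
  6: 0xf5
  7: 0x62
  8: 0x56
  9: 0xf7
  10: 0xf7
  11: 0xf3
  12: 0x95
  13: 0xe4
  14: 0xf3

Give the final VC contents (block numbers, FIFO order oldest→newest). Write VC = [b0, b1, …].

#0 0xf3→b30/s2 MISS; vc=[]
#1 0x65→b12/s0 MISS; vc=[]
#2 0x64→b12/s0 L1-HIT; vc=[]
#3 0x62→b12/s0 L1-HIT; vc=[]
#4 0xe6→b28/s0 MISS; vc=[12]
#5 0xf3→b30/s2 L1-HIT; vc=[12]
#6 0xf5→b30/s2 L1-HIT; vc=[12]
#7 0x62→b12/s0 VC-HIT; vc=[28]
#8 0x56→b10/s2 MISS; vc=[28,30]
#9 0xf7→b30/s2 VC-HIT; vc=[28,10]
#10 0xf7→b30/s2 L1-HIT; vc=[28,10]
#11 0xf3→b30/s2 L1-HIT; vc=[28,10]
#12 0x95→b18/s2 MISS; vc=[28,10,30]
#13 0xe4→b28/s0 VC-HIT; vc=[12,10,30]
#14 0xf3→b30/s2 VC-HIT; vc=[12,10,18]

VC = [12, 10, 18]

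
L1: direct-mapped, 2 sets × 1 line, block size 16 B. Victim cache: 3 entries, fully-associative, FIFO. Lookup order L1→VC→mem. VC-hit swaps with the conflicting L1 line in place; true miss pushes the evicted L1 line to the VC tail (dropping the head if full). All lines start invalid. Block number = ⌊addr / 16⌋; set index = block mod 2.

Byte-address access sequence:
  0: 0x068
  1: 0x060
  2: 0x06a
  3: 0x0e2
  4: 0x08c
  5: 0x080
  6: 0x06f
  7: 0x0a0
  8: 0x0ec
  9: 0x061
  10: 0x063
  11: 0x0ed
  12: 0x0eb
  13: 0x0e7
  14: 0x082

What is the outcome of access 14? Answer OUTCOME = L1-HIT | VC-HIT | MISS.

#0 0x68→b6/s0 MISS; vc=[]
#1 0x60→b6/s0 L1-HIT; vc=[]
#2 0x6a→b6/s0 L1-HIT; vc=[]
#3 0xe2→b14/s0 MISS; vc=[6]
#4 0x8c→b8/s0 MISS; vc=[6,14]
#5 0x80→b8/s0 L1-HIT; vc=[6,14]
#6 0x6f→b6/s0 VC-HIT; vc=[8,14]
#7 0xa0→b10/s0 MISS; vc=[8,14,6]
#8 0xec→b14/s0 VC-HIT; vc=[8,10,6]
#9 0x61→b6/s0 VC-HIT; vc=[8,10,14]
#10 0x63→b6/s0 L1-HIT; vc=[8,10,14]
#11 0xed→b14/s0 VC-HIT; vc=[8,10,6]
#12 0xeb→b14/s0 L1-HIT; vc=[8,10,6]
#13 0xe7→b14/s0 L1-HIT; vc=[8,10,6]
#14 0x82→b8/s0 VC-HIT; vc=[14,10,6]

OUTCOME = VC-HIT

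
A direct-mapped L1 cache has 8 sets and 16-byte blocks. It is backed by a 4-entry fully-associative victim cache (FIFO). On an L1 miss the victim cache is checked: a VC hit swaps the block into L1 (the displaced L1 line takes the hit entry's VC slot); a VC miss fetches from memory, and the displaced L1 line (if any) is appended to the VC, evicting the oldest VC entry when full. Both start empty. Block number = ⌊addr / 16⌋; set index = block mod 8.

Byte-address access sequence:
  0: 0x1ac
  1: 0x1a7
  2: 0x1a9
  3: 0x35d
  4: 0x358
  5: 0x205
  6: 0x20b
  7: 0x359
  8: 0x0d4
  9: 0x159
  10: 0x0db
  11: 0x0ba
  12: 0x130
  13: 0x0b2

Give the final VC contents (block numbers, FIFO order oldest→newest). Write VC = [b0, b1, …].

#0 0x1ac→b26/s2 MISS; vc=[]
#1 0x1a7→b26/s2 L1-HIT; vc=[]
#2 0x1a9→b26/s2 L1-HIT; vc=[]
#3 0x35d→b53/s5 MISS; vc=[]
#4 0x358→b53/s5 L1-HIT; vc=[]
#5 0x205→b32/s0 MISS; vc=[]
#6 0x20b→b32/s0 L1-HIT; vc=[]
#7 0x359→b53/s5 L1-HIT; vc=[]
#8 0xd4→b13/s5 MISS; vc=[53]
#9 0x159→b21/s5 MISS; vc=[53,13]
#10 0xdb→b13/s5 VC-HIT; vc=[53,21]
#11 0xba→b11/s3 MISS; vc=[53,21]
#12 0x130→b19/s3 MISS; vc=[53,21,11]
#13 0xb2→b11/s3 VC-HIT; vc=[53,21,19]

VC = [53, 21, 19]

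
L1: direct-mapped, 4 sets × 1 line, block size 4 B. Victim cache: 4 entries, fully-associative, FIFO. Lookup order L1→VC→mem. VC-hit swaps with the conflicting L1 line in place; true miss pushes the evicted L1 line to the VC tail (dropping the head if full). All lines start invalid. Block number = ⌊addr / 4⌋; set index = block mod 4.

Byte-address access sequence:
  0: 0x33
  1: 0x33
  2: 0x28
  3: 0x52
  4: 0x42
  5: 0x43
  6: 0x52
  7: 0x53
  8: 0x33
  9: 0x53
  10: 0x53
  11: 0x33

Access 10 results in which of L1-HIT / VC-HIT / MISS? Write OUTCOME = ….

#0 0x33→b12/s0 MISS; vc=[]
#1 0x33→b12/s0 L1-HIT; vc=[]
#2 0x28→b10/s2 MISS; vc=[]
#3 0x52→b20/s0 MISS; vc=[12]
#4 0x42→b16/s0 MISS; vc=[12,20]
#5 0x43→b16/s0 L1-HIT; vc=[12,20]
#6 0x52→b20/s0 VC-HIT; vc=[12,16]
#7 0x53→b20/s0 L1-HIT; vc=[12,16]
#8 0x33→b12/s0 VC-HIT; vc=[20,16]
#9 0x53→b20/s0 VC-HIT; vc=[12,16]
#10 0x53→b20/s0 L1-HIT; vc=[12,16]
#11 0x33→b12/s0 VC-HIT; vc=[20,16]

OUTCOME = L1-HIT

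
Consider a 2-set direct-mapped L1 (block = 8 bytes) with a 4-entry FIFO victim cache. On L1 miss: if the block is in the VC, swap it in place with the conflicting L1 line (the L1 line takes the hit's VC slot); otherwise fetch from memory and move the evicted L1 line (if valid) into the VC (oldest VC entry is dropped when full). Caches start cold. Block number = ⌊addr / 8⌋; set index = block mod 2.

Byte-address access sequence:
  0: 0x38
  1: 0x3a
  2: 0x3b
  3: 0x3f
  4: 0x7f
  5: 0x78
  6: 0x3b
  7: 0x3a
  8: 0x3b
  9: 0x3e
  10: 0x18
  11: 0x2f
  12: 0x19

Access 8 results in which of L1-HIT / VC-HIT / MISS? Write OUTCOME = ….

OUTCOME = L1-HIT

0: 0x38 (blk 7, set 1) → MISS  vc=[]
1: 0x3a (blk 7, set 1) → L1-HIT  vc=[]
2: 0x3b (blk 7, set 1) → L1-HIT  vc=[]
3: 0x3f (blk 7, set 1) → L1-HIT  vc=[]
4: 0x7f (blk 15, set 1) → MISS  vc=[7]
5: 0x78 (blk 15, set 1) → L1-HIT  vc=[7]
6: 0x3b (blk 7, set 1) → VC-HIT  vc=[15]
7: 0x3a (blk 7, set 1) → L1-HIT  vc=[15]
8: 0x3b (blk 7, set 1) → L1-HIT  vc=[15]
9: 0x3e (blk 7, set 1) → L1-HIT  vc=[15]
10: 0x18 (blk 3, set 1) → MISS  vc=[15, 7]
11: 0x2f (blk 5, set 1) → MISS  vc=[15, 7, 3]
12: 0x19 (blk 3, set 1) → VC-HIT  vc=[15, 7, 5]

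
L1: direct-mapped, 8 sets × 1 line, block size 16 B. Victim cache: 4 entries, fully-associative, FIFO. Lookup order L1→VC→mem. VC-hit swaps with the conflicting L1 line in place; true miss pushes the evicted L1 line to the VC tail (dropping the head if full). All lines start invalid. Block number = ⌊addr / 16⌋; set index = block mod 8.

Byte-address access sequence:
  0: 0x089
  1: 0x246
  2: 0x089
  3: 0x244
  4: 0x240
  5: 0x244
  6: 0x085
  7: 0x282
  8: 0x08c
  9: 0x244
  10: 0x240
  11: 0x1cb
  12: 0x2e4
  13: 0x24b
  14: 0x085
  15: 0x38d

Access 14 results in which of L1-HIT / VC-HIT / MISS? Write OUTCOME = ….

0: 0x89 (blk 8, set 0) → MISS  vc=[]
1: 0x246 (blk 36, set 4) → MISS  vc=[]
2: 0x89 (blk 8, set 0) → L1-HIT  vc=[]
3: 0x244 (blk 36, set 4) → L1-HIT  vc=[]
4: 0x240 (blk 36, set 4) → L1-HIT  vc=[]
5: 0x244 (blk 36, set 4) → L1-HIT  vc=[]
6: 0x85 (blk 8, set 0) → L1-HIT  vc=[]
7: 0x282 (blk 40, set 0) → MISS  vc=[8]
8: 0x8c (blk 8, set 0) → VC-HIT  vc=[40]
9: 0x244 (blk 36, set 4) → L1-HIT  vc=[40]
10: 0x240 (blk 36, set 4) → L1-HIT  vc=[40]
11: 0x1cb (blk 28, set 4) → MISS  vc=[40, 36]
12: 0x2e4 (blk 46, set 6) → MISS  vc=[40, 36]
13: 0x24b (blk 36, set 4) → VC-HIT  vc=[40, 28]
14: 0x85 (blk 8, set 0) → L1-HIT  vc=[40, 28]
15: 0x38d (blk 56, set 0) → MISS  vc=[40, 28, 8]

OUTCOME = L1-HIT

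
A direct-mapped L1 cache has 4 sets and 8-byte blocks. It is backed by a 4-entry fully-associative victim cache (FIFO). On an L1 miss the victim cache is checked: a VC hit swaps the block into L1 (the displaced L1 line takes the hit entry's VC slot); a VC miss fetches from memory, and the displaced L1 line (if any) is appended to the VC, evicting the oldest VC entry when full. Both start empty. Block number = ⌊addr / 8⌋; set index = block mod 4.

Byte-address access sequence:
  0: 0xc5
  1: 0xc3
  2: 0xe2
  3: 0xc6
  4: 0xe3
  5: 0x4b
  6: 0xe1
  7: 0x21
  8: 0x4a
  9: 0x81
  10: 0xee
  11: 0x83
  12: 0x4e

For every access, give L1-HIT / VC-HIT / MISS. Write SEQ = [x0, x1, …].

#0 0xc5→b24/s0 MISS; vc=[]
#1 0xc3→b24/s0 L1-HIT; vc=[]
#2 0xe2→b28/s0 MISS; vc=[24]
#3 0xc6→b24/s0 VC-HIT; vc=[28]
#4 0xe3→b28/s0 VC-HIT; vc=[24]
#5 0x4b→b9/s1 MISS; vc=[24]
#6 0xe1→b28/s0 L1-HIT; vc=[24]
#7 0x21→b4/s0 MISS; vc=[24,28]
#8 0x4a→b9/s1 L1-HIT; vc=[24,28]
#9 0x81→b16/s0 MISS; vc=[24,28,4]
#10 0xee→b29/s1 MISS; vc=[24,28,4,9]
#11 0x83→b16/s0 L1-HIT; vc=[24,28,4,9]
#12 0x4e→b9/s1 VC-HIT; vc=[24,28,4,29]

SEQ = [MISS, L1-HIT, MISS, VC-HIT, VC-HIT, MISS, L1-HIT, MISS, L1-HIT, MISS, MISS, L1-HIT, VC-HIT]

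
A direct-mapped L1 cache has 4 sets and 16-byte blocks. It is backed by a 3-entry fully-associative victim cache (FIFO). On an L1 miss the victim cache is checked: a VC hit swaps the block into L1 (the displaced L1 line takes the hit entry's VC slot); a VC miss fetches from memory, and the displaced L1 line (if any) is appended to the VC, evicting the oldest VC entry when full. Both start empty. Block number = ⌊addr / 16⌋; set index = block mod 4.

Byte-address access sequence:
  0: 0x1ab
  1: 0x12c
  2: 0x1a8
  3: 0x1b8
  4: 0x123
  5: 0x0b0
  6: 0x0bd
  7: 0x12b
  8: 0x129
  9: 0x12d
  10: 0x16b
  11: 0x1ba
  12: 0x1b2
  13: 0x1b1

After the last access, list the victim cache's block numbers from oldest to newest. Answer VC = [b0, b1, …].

VC = [26, 11, 18]

  [0] addr=0x1ab blk=26 s=2: MISS | VC []
  [1] addr=0x12c blk=18 s=2: MISS | VC [26]
  [2] addr=0x1a8 blk=26 s=2: VC-HIT | VC [18]
  [3] addr=0x1b8 blk=27 s=3: MISS | VC [18]
  [4] addr=0x123 blk=18 s=2: VC-HIT | VC [26]
  [5] addr=0xb0 blk=11 s=3: MISS | VC [26, 27]
  [6] addr=0xbd blk=11 s=3: L1-HIT | VC [26, 27]
  [7] addr=0x12b blk=18 s=2: L1-HIT | VC [26, 27]
  [8] addr=0x129 blk=18 s=2: L1-HIT | VC [26, 27]
  [9] addr=0x12d blk=18 s=2: L1-HIT | VC [26, 27]
  [10] addr=0x16b blk=22 s=2: MISS | VC [26, 27, 18]
  [11] addr=0x1ba blk=27 s=3: VC-HIT | VC [26, 11, 18]
  [12] addr=0x1b2 blk=27 s=3: L1-HIT | VC [26, 11, 18]
  [13] addr=0x1b1 blk=27 s=3: L1-HIT | VC [26, 11, 18]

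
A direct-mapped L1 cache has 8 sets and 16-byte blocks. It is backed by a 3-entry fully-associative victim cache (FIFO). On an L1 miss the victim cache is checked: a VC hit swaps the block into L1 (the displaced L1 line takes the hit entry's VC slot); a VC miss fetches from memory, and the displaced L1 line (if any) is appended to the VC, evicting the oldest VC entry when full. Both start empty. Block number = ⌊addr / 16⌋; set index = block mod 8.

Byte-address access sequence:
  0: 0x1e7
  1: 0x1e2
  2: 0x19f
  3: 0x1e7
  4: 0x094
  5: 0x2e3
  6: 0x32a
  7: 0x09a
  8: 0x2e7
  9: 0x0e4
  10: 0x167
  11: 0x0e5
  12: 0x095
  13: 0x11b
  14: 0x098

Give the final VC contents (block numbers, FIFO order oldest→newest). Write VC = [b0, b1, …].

0: 0x1e7 (blk 30, set 6) → MISS  vc=[]
1: 0x1e2 (blk 30, set 6) → L1-HIT  vc=[]
2: 0x19f (blk 25, set 1) → MISS  vc=[]
3: 0x1e7 (blk 30, set 6) → L1-HIT  vc=[]
4: 0x94 (blk 9, set 1) → MISS  vc=[25]
5: 0x2e3 (blk 46, set 6) → MISS  vc=[25, 30]
6: 0x32a (blk 50, set 2) → MISS  vc=[25, 30]
7: 0x9a (blk 9, set 1) → L1-HIT  vc=[25, 30]
8: 0x2e7 (blk 46, set 6) → L1-HIT  vc=[25, 30]
9: 0xe4 (blk 14, set 6) → MISS  vc=[25, 30, 46]
10: 0x167 (blk 22, set 6) → MISS  vc=[30, 46, 14]
11: 0xe5 (blk 14, set 6) → VC-HIT  vc=[30, 46, 22]
12: 0x95 (blk 9, set 1) → L1-HIT  vc=[30, 46, 22]
13: 0x11b (blk 17, set 1) → MISS  vc=[46, 22, 9]
14: 0x98 (blk 9, set 1) → VC-HIT  vc=[46, 22, 17]

VC = [46, 22, 17]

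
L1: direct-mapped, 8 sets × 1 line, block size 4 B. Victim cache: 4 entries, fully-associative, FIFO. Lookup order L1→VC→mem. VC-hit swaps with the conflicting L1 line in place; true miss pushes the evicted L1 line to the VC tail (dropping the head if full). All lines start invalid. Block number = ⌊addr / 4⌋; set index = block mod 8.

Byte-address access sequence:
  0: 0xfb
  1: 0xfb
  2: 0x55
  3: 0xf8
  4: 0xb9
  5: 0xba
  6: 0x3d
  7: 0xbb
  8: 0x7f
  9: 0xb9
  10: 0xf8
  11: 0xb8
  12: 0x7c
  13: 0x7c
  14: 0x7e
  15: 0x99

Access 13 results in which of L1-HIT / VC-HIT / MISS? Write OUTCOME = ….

  [0] addr=0xfb blk=62 s=6: MISS | VC []
  [1] addr=0xfb blk=62 s=6: L1-HIT | VC []
  [2] addr=0x55 blk=21 s=5: MISS | VC []
  [3] addr=0xf8 blk=62 s=6: L1-HIT | VC []
  [4] addr=0xb9 blk=46 s=6: MISS | VC [62]
  [5] addr=0xba blk=46 s=6: L1-HIT | VC [62]
  [6] addr=0x3d blk=15 s=7: MISS | VC [62]
  [7] addr=0xbb blk=46 s=6: L1-HIT | VC [62]
  [8] addr=0x7f blk=31 s=7: MISS | VC [62, 15]
  [9] addr=0xb9 blk=46 s=6: L1-HIT | VC [62, 15]
  [10] addr=0xf8 blk=62 s=6: VC-HIT | VC [46, 15]
  [11] addr=0xb8 blk=46 s=6: VC-HIT | VC [62, 15]
  [12] addr=0x7c blk=31 s=7: L1-HIT | VC [62, 15]
  [13] addr=0x7c blk=31 s=7: L1-HIT | VC [62, 15]
  [14] addr=0x7e blk=31 s=7: L1-HIT | VC [62, 15]
  [15] addr=0x99 blk=38 s=6: MISS | VC [62, 15, 46]

OUTCOME = L1-HIT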